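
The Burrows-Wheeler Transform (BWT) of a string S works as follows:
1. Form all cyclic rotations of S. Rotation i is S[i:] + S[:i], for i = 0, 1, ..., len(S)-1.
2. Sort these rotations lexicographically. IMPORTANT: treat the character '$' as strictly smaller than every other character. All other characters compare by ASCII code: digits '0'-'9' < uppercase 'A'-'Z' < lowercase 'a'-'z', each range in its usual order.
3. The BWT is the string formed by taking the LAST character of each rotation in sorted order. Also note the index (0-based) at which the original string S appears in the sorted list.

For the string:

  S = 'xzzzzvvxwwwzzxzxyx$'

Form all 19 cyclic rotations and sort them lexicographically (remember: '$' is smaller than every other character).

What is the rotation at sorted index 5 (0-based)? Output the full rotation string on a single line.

Answer: wzzxzxyx$xzzzzvvxww

Derivation:
All 19 rotations (rotation i = S[i:]+S[:i]):
  rot[0] = xzzzzvvxwwwzzxzxyx$
  rot[1] = zzzzvvxwwwzzxzxyx$x
  rot[2] = zzzvvxwwwzzxzxyx$xz
  rot[3] = zzvvxwwwzzxzxyx$xzz
  rot[4] = zvvxwwwzzxzxyx$xzzz
  rot[5] = vvxwwwzzxzxyx$xzzzz
  rot[6] = vxwwwzzxzxyx$xzzzzv
  rot[7] = xwwwzzxzxyx$xzzzzvv
  rot[8] = wwwzzxzxyx$xzzzzvvx
  rot[9] = wwzzxzxyx$xzzzzvvxw
  rot[10] = wzzxzxyx$xzzzzvvxww
  rot[11] = zzxzxyx$xzzzzvvxwww
  rot[12] = zxzxyx$xzzzzvvxwwwz
  rot[13] = xzxyx$xzzzzvvxwwwzz
  rot[14] = zxyx$xzzzzvvxwwwzzx
  rot[15] = xyx$xzzzzvvxwwwzzxz
  rot[16] = yx$xzzzzvvxwwwzzxzx
  rot[17] = x$xzzzzvvxwwwzzxzxy
  rot[18] = $xzzzzvvxwwwzzxzxyx
Sorted (with $ < everything):
  sorted[0] = $xzzzzvvxwwwzzxzxyx
  sorted[1] = vvxwwwzzxzxyx$xzzzz
  sorted[2] = vxwwwzzxzxyx$xzzzzv
  sorted[3] = wwwzzxzxyx$xzzzzvvx
  sorted[4] = wwzzxzxyx$xzzzzvvxw
  sorted[5] = wzzxzxyx$xzzzzvvxww
  sorted[6] = x$xzzzzvvxwwwzzxzxy
  sorted[7] = xwwwzzxzxyx$xzzzzvv
  sorted[8] = xyx$xzzzzvvxwwwzzxz
  sorted[9] = xzxyx$xzzzzvvxwwwzz
  sorted[10] = xzzzzvvxwwwzzxzxyx$
  sorted[11] = yx$xzzzzvvxwwwzzxzx
  sorted[12] = zvvxwwwzzxzxyx$xzzz
  sorted[13] = zxyx$xzzzzvvxwwwzzx
  sorted[14] = zxzxyx$xzzzzvvxwwwz
  sorted[15] = zzvvxwwwzzxzxyx$xzz
  sorted[16] = zzxzxyx$xzzzzvvxwww
  sorted[17] = zzzvvxwwwzzxzxyx$xz
  sorted[18] = zzzzvvxwwwzzxzxyx$x
sorted[5] = wzzxzxyx$xzzzzvvxww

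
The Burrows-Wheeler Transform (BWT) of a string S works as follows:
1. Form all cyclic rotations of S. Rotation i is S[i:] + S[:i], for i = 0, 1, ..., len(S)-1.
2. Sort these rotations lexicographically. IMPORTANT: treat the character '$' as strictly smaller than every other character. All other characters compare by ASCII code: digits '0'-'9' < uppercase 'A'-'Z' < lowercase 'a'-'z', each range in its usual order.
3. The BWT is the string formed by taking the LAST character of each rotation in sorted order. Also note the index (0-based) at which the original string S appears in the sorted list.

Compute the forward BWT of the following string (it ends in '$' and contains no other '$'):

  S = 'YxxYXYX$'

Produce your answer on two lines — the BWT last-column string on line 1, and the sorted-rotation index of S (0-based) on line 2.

All 8 rotations (rotation i = S[i:]+S[:i]):
  rot[0] = YxxYXYX$
  rot[1] = xxYXYX$Y
  rot[2] = xYXYX$Yx
  rot[3] = YXYX$Yxx
  rot[4] = XYX$YxxY
  rot[5] = YX$YxxYX
  rot[6] = X$YxxYXY
  rot[7] = $YxxYXYX
Sorted (with $ < everything):
  sorted[0] = $YxxYXYX  (last char: 'X')
  sorted[1] = X$YxxYXY  (last char: 'Y')
  sorted[2] = XYX$YxxY  (last char: 'Y')
  sorted[3] = YX$YxxYX  (last char: 'X')
  sorted[4] = YXYX$Yxx  (last char: 'x')
  sorted[5] = YxxYXYX$  (last char: '$')
  sorted[6] = xYXYX$Yx  (last char: 'x')
  sorted[7] = xxYXYX$Y  (last char: 'Y')
Last column: XYYXx$xY
Original string S is at sorted index 5

Answer: XYYXx$xY
5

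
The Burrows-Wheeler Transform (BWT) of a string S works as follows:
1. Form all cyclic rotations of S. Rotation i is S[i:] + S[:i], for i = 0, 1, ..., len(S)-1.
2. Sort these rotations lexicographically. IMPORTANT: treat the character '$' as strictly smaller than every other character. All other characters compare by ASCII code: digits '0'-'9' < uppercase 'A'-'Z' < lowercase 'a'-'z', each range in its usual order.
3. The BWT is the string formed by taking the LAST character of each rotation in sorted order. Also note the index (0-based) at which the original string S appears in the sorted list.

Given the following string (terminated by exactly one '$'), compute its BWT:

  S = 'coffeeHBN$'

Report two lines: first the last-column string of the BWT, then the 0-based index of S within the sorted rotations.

All 10 rotations (rotation i = S[i:]+S[:i]):
  rot[0] = coffeeHBN$
  rot[1] = offeeHBN$c
  rot[2] = ffeeHBN$co
  rot[3] = feeHBN$cof
  rot[4] = eeHBN$coff
  rot[5] = eHBN$coffe
  rot[6] = HBN$coffee
  rot[7] = BN$coffeeH
  rot[8] = N$coffeeHB
  rot[9] = $coffeeHBN
Sorted (with $ < everything):
  sorted[0] = $coffeeHBN  (last char: 'N')
  sorted[1] = BN$coffeeH  (last char: 'H')
  sorted[2] = HBN$coffee  (last char: 'e')
  sorted[3] = N$coffeeHB  (last char: 'B')
  sorted[4] = coffeeHBN$  (last char: '$')
  sorted[5] = eHBN$coffe  (last char: 'e')
  sorted[6] = eeHBN$coff  (last char: 'f')
  sorted[7] = feeHBN$cof  (last char: 'f')
  sorted[8] = ffeeHBN$co  (last char: 'o')
  sorted[9] = offeeHBN$c  (last char: 'c')
Last column: NHeB$effoc
Original string S is at sorted index 4

Answer: NHeB$effoc
4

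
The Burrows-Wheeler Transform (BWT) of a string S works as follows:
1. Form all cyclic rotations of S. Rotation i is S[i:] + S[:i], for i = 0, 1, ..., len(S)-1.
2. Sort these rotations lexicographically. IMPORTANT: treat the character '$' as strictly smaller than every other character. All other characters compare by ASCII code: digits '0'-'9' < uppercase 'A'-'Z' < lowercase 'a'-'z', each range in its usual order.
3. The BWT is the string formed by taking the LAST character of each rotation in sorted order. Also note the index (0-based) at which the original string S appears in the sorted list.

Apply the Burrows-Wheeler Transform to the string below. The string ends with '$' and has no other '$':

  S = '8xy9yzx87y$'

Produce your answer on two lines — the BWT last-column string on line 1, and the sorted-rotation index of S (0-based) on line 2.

Answer: y8x$yz87x9y
3

Derivation:
All 11 rotations (rotation i = S[i:]+S[:i]):
  rot[0] = 8xy9yzx87y$
  rot[1] = xy9yzx87y$8
  rot[2] = y9yzx87y$8x
  rot[3] = 9yzx87y$8xy
  rot[4] = yzx87y$8xy9
  rot[5] = zx87y$8xy9y
  rot[6] = x87y$8xy9yz
  rot[7] = 87y$8xy9yzx
  rot[8] = 7y$8xy9yzx8
  rot[9] = y$8xy9yzx87
  rot[10] = $8xy9yzx87y
Sorted (with $ < everything):
  sorted[0] = $8xy9yzx87y  (last char: 'y')
  sorted[1] = 7y$8xy9yzx8  (last char: '8')
  sorted[2] = 87y$8xy9yzx  (last char: 'x')
  sorted[3] = 8xy9yzx87y$  (last char: '$')
  sorted[4] = 9yzx87y$8xy  (last char: 'y')
  sorted[5] = x87y$8xy9yz  (last char: 'z')
  sorted[6] = xy9yzx87y$8  (last char: '8')
  sorted[7] = y$8xy9yzx87  (last char: '7')
  sorted[8] = y9yzx87y$8x  (last char: 'x')
  sorted[9] = yzx87y$8xy9  (last char: '9')
  sorted[10] = zx87y$8xy9y  (last char: 'y')
Last column: y8x$yz87x9y
Original string S is at sorted index 3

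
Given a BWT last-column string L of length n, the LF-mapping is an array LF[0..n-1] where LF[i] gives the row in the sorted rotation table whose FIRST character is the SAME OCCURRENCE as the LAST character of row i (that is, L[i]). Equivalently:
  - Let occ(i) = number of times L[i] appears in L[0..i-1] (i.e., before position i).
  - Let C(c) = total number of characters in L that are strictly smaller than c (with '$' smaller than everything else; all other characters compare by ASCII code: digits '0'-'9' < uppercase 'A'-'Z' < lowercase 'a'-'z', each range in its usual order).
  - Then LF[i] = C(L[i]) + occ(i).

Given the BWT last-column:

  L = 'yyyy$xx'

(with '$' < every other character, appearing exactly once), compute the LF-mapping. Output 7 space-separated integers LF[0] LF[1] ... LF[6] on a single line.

Char counts: '$':1, 'x':2, 'y':4
C (first-col start): C('$')=0, C('x')=1, C('y')=3
L[0]='y': occ=0, LF[0]=C('y')+0=3+0=3
L[1]='y': occ=1, LF[1]=C('y')+1=3+1=4
L[2]='y': occ=2, LF[2]=C('y')+2=3+2=5
L[3]='y': occ=3, LF[3]=C('y')+3=3+3=6
L[4]='$': occ=0, LF[4]=C('$')+0=0+0=0
L[5]='x': occ=0, LF[5]=C('x')+0=1+0=1
L[6]='x': occ=1, LF[6]=C('x')+1=1+1=2

Answer: 3 4 5 6 0 1 2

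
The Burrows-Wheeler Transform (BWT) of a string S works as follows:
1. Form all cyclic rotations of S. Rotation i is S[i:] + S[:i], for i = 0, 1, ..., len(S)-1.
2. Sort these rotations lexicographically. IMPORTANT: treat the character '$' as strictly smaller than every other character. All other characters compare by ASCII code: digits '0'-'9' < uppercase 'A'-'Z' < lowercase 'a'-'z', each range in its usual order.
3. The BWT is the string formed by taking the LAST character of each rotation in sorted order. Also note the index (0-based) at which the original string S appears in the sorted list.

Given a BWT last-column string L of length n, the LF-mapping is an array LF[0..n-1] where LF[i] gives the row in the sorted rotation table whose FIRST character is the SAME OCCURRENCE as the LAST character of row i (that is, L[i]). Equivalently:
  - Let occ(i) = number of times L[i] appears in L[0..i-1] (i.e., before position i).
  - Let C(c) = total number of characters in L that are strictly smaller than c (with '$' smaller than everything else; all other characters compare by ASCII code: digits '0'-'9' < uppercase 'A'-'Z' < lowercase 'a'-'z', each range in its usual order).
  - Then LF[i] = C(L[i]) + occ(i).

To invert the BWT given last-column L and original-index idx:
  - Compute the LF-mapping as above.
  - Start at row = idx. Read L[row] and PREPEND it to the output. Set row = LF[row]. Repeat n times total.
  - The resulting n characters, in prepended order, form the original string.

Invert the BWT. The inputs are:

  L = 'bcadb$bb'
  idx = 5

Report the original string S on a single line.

Answer: bdbbcab$

Derivation:
LF mapping: 2 6 1 7 3 0 4 5
Walk LF starting at row 5, prepending L[row]:
  step 1: row=5, L[5]='$', prepend. Next row=LF[5]=0
  step 2: row=0, L[0]='b', prepend. Next row=LF[0]=2
  step 3: row=2, L[2]='a', prepend. Next row=LF[2]=1
  step 4: row=1, L[1]='c', prepend. Next row=LF[1]=6
  step 5: row=6, L[6]='b', prepend. Next row=LF[6]=4
  step 6: row=4, L[4]='b', prepend. Next row=LF[4]=3
  step 7: row=3, L[3]='d', prepend. Next row=LF[3]=7
  step 8: row=7, L[7]='b', prepend. Next row=LF[7]=5
Reversed output: bdbbcab$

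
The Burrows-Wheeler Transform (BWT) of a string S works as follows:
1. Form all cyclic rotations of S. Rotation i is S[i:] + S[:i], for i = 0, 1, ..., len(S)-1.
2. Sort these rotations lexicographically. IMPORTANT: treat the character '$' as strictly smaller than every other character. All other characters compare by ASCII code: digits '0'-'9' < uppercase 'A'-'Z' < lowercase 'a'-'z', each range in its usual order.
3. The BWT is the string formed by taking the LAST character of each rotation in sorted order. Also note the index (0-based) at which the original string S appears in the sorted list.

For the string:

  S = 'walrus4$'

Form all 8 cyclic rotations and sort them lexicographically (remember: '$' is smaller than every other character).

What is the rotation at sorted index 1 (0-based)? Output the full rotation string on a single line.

Answer: 4$walrus

Derivation:
All 8 rotations (rotation i = S[i:]+S[:i]):
  rot[0] = walrus4$
  rot[1] = alrus4$w
  rot[2] = lrus4$wa
  rot[3] = rus4$wal
  rot[4] = us4$walr
  rot[5] = s4$walru
  rot[6] = 4$walrus
  rot[7] = $walrus4
Sorted (with $ < everything):
  sorted[0] = $walrus4
  sorted[1] = 4$walrus
  sorted[2] = alrus4$w
  sorted[3] = lrus4$wa
  sorted[4] = rus4$wal
  sorted[5] = s4$walru
  sorted[6] = us4$walr
  sorted[7] = walrus4$
sorted[1] = 4$walrus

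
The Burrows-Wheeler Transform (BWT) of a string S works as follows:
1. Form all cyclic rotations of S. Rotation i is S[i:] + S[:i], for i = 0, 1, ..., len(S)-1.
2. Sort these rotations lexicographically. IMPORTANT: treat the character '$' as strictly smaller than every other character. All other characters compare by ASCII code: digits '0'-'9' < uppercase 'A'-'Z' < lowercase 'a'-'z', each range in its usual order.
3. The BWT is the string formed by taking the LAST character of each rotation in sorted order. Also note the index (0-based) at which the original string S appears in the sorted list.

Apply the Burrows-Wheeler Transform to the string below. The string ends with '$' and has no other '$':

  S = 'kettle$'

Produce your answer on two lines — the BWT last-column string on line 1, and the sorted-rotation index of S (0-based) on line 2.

Answer: elk$tte
3

Derivation:
All 7 rotations (rotation i = S[i:]+S[:i]):
  rot[0] = kettle$
  rot[1] = ettle$k
  rot[2] = ttle$ke
  rot[3] = tle$ket
  rot[4] = le$kett
  rot[5] = e$kettl
  rot[6] = $kettle
Sorted (with $ < everything):
  sorted[0] = $kettle  (last char: 'e')
  sorted[1] = e$kettl  (last char: 'l')
  sorted[2] = ettle$k  (last char: 'k')
  sorted[3] = kettle$  (last char: '$')
  sorted[4] = le$kett  (last char: 't')
  sorted[5] = tle$ket  (last char: 't')
  sorted[6] = ttle$ke  (last char: 'e')
Last column: elk$tte
Original string S is at sorted index 3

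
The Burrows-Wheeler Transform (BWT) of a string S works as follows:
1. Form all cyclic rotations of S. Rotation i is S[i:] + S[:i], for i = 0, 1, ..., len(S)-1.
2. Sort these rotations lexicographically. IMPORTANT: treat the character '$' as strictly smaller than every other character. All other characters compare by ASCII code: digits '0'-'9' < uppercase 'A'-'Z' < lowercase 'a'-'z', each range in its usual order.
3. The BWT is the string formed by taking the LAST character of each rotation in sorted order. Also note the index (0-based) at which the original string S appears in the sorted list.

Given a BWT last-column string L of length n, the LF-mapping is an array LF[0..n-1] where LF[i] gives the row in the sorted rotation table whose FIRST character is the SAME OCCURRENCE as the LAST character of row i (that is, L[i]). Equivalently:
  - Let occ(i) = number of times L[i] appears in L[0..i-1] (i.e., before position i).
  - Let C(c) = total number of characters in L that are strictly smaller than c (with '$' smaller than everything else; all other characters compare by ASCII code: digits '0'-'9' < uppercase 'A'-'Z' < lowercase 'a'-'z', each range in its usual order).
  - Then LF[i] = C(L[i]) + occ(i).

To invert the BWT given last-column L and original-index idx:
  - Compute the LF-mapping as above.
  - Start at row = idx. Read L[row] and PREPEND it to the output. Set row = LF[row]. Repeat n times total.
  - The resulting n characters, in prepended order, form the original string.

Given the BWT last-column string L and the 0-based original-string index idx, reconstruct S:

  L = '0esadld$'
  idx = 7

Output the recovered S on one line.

LF mapping: 1 5 7 2 3 6 4 0
Walk LF starting at row 7, prepending L[row]:
  step 1: row=7, L[7]='$', prepend. Next row=LF[7]=0
  step 2: row=0, L[0]='0', prepend. Next row=LF[0]=1
  step 3: row=1, L[1]='e', prepend. Next row=LF[1]=5
  step 4: row=5, L[5]='l', prepend. Next row=LF[5]=6
  step 5: row=6, L[6]='d', prepend. Next row=LF[6]=4
  step 6: row=4, L[4]='d', prepend. Next row=LF[4]=3
  step 7: row=3, L[3]='a', prepend. Next row=LF[3]=2
  step 8: row=2, L[2]='s', prepend. Next row=LF[2]=7
Reversed output: saddle0$

Answer: saddle0$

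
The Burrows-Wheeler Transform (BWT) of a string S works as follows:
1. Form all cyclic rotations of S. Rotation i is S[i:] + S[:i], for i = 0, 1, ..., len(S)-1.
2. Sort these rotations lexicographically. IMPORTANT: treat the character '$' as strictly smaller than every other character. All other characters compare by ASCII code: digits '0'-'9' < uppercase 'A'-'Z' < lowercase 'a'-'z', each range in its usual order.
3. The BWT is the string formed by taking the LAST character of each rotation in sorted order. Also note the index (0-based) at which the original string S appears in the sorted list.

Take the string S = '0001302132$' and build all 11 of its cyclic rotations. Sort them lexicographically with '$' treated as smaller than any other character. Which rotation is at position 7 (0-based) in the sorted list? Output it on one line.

Answer: 2$000130213

Derivation:
All 11 rotations (rotation i = S[i:]+S[:i]):
  rot[0] = 0001302132$
  rot[1] = 001302132$0
  rot[2] = 01302132$00
  rot[3] = 1302132$000
  rot[4] = 302132$0001
  rot[5] = 02132$00013
  rot[6] = 2132$000130
  rot[7] = 132$0001302
  rot[8] = 32$00013021
  rot[9] = 2$000130213
  rot[10] = $0001302132
Sorted (with $ < everything):
  sorted[0] = $0001302132
  sorted[1] = 0001302132$
  sorted[2] = 001302132$0
  sorted[3] = 01302132$00
  sorted[4] = 02132$00013
  sorted[5] = 1302132$000
  sorted[6] = 132$0001302
  sorted[7] = 2$000130213
  sorted[8] = 2132$000130
  sorted[9] = 302132$0001
  sorted[10] = 32$00013021
sorted[7] = 2$000130213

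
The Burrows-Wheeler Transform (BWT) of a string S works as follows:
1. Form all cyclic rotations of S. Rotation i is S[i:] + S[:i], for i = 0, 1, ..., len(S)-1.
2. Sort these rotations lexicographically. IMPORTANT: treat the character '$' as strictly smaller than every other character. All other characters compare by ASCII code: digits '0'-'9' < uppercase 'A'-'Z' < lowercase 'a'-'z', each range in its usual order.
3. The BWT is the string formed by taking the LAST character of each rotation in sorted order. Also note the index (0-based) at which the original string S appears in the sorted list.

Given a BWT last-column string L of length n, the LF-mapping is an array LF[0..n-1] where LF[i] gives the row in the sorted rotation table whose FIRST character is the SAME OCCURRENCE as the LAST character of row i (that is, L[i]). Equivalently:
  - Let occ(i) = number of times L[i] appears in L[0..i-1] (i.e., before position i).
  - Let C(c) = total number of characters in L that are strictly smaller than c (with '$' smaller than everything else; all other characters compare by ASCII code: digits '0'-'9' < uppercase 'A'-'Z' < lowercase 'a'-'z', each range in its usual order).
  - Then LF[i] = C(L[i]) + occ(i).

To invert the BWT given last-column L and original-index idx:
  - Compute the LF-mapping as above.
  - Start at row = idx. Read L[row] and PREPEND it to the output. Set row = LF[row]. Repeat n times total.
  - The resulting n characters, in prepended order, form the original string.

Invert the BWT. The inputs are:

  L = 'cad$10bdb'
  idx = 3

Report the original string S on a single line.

Answer: a0bdd1bc$

Derivation:
LF mapping: 6 3 7 0 2 1 4 8 5
Walk LF starting at row 3, prepending L[row]:
  step 1: row=3, L[3]='$', prepend. Next row=LF[3]=0
  step 2: row=0, L[0]='c', prepend. Next row=LF[0]=6
  step 3: row=6, L[6]='b', prepend. Next row=LF[6]=4
  step 4: row=4, L[4]='1', prepend. Next row=LF[4]=2
  step 5: row=2, L[2]='d', prepend. Next row=LF[2]=7
  step 6: row=7, L[7]='d', prepend. Next row=LF[7]=8
  step 7: row=8, L[8]='b', prepend. Next row=LF[8]=5
  step 8: row=5, L[5]='0', prepend. Next row=LF[5]=1
  step 9: row=1, L[1]='a', prepend. Next row=LF[1]=3
Reversed output: a0bdd1bc$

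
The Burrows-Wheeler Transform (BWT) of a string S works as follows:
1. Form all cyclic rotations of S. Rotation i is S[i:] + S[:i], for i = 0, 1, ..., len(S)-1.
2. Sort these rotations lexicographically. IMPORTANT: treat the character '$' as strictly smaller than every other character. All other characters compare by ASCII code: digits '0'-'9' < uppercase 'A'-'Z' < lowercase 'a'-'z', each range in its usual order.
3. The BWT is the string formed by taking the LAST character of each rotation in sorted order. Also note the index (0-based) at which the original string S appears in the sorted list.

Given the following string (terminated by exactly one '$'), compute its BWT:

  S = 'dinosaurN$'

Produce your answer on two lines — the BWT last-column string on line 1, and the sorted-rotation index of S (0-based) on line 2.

Answer: Nrs$dinuoa
3

Derivation:
All 10 rotations (rotation i = S[i:]+S[:i]):
  rot[0] = dinosaurN$
  rot[1] = inosaurN$d
  rot[2] = nosaurN$di
  rot[3] = osaurN$din
  rot[4] = saurN$dino
  rot[5] = aurN$dinos
  rot[6] = urN$dinosa
  rot[7] = rN$dinosau
  rot[8] = N$dinosaur
  rot[9] = $dinosaurN
Sorted (with $ < everything):
  sorted[0] = $dinosaurN  (last char: 'N')
  sorted[1] = N$dinosaur  (last char: 'r')
  sorted[2] = aurN$dinos  (last char: 's')
  sorted[3] = dinosaurN$  (last char: '$')
  sorted[4] = inosaurN$d  (last char: 'd')
  sorted[5] = nosaurN$di  (last char: 'i')
  sorted[6] = osaurN$din  (last char: 'n')
  sorted[7] = rN$dinosau  (last char: 'u')
  sorted[8] = saurN$dino  (last char: 'o')
  sorted[9] = urN$dinosa  (last char: 'a')
Last column: Nrs$dinuoa
Original string S is at sorted index 3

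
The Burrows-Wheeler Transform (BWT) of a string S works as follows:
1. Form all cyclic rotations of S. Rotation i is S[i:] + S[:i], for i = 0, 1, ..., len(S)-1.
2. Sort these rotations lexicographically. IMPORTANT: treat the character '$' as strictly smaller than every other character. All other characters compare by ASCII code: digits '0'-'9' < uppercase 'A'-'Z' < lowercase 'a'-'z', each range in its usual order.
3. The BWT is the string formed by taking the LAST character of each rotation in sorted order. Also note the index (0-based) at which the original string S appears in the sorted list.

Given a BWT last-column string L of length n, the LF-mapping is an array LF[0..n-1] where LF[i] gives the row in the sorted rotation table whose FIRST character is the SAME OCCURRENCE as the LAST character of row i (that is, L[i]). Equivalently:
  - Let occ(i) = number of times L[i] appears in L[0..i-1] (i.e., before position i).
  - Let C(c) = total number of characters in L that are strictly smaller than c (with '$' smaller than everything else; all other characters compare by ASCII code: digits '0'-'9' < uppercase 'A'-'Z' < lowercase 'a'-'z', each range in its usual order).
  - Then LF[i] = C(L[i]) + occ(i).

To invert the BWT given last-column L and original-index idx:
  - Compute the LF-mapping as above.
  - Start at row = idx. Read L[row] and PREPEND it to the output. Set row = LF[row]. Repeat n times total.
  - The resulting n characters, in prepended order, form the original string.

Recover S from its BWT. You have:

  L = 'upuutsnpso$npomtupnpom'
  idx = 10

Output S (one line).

LF mapping: 18 9 19 20 16 14 3 10 15 6 0 4 11 7 1 17 21 12 5 13 8 2
Walk LF starting at row 10, prepending L[row]:
  step 1: row=10, L[10]='$', prepend. Next row=LF[10]=0
  step 2: row=0, L[0]='u', prepend. Next row=LF[0]=18
  step 3: row=18, L[18]='n', prepend. Next row=LF[18]=5
  step 4: row=5, L[5]='s', prepend. Next row=LF[5]=14
  step 5: row=14, L[14]='m', prepend. Next row=LF[14]=1
  step 6: row=1, L[1]='p', prepend. Next row=LF[1]=9
  step 7: row=9, L[9]='o', prepend. Next row=LF[9]=6
  step 8: row=6, L[6]='n', prepend. Next row=LF[6]=3
  step 9: row=3, L[3]='u', prepend. Next row=LF[3]=20
  step 10: row=20, L[20]='o', prepend. Next row=LF[20]=8
  step 11: row=8, L[8]='s', prepend. Next row=LF[8]=15
  step 12: row=15, L[15]='t', prepend. Next row=LF[15]=17
  step 13: row=17, L[17]='p', prepend. Next row=LF[17]=12
  step 14: row=12, L[12]='p', prepend. Next row=LF[12]=11
  step 15: row=11, L[11]='n', prepend. Next row=LF[11]=4
  step 16: row=4, L[4]='t', prepend. Next row=LF[4]=16
  step 17: row=16, L[16]='u', prepend. Next row=LF[16]=21
  step 18: row=21, L[21]='m', prepend. Next row=LF[21]=2
  step 19: row=2, L[2]='u', prepend. Next row=LF[2]=19
  step 20: row=19, L[19]='p', prepend. Next row=LF[19]=13
  step 21: row=13, L[13]='o', prepend. Next row=LF[13]=7
  step 22: row=7, L[7]='p', prepend. Next row=LF[7]=10
Reversed output: popumutnpptsounopmsnu$

Answer: popumutnpptsounopmsnu$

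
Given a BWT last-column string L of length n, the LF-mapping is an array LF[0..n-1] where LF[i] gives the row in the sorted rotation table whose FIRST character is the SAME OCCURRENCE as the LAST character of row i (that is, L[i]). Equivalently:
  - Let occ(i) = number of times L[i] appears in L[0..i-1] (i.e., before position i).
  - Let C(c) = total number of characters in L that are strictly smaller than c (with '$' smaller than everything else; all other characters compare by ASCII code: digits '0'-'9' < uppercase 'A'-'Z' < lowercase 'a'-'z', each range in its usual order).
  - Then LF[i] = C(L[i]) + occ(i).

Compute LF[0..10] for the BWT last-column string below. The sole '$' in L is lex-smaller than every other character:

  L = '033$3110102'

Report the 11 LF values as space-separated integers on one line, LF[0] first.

Answer: 1 8 9 0 10 4 5 2 6 3 7

Derivation:
Char counts: '$':1, '0':3, '1':3, '2':1, '3':3
C (first-col start): C('$')=0, C('0')=1, C('1')=4, C('2')=7, C('3')=8
L[0]='0': occ=0, LF[0]=C('0')+0=1+0=1
L[1]='3': occ=0, LF[1]=C('3')+0=8+0=8
L[2]='3': occ=1, LF[2]=C('3')+1=8+1=9
L[3]='$': occ=0, LF[3]=C('$')+0=0+0=0
L[4]='3': occ=2, LF[4]=C('3')+2=8+2=10
L[5]='1': occ=0, LF[5]=C('1')+0=4+0=4
L[6]='1': occ=1, LF[6]=C('1')+1=4+1=5
L[7]='0': occ=1, LF[7]=C('0')+1=1+1=2
L[8]='1': occ=2, LF[8]=C('1')+2=4+2=6
L[9]='0': occ=2, LF[9]=C('0')+2=1+2=3
L[10]='2': occ=0, LF[10]=C('2')+0=7+0=7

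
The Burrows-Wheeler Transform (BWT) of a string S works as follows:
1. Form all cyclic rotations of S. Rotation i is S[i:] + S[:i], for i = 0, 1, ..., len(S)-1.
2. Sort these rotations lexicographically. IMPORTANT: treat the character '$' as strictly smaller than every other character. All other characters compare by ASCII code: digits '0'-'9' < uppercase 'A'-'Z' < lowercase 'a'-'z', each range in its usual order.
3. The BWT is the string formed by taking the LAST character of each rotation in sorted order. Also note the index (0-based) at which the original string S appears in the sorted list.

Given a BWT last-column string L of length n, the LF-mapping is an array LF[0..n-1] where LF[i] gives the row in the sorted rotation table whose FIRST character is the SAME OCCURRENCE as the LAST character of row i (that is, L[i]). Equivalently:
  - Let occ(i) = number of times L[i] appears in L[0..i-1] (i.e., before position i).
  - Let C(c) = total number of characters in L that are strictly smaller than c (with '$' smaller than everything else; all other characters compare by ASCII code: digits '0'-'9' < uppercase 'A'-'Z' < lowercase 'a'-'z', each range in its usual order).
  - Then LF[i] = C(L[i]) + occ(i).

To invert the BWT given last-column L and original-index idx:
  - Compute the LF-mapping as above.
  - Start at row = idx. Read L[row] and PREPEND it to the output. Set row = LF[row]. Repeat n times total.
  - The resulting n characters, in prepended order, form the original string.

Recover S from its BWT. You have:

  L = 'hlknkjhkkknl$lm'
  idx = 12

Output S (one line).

LF mapping: 1 9 4 13 5 3 2 6 7 8 14 10 0 11 12
Walk LF starting at row 12, prepending L[row]:
  step 1: row=12, L[12]='$', prepend. Next row=LF[12]=0
  step 2: row=0, L[0]='h', prepend. Next row=LF[0]=1
  step 3: row=1, L[1]='l', prepend. Next row=LF[1]=9
  step 4: row=9, L[9]='k', prepend. Next row=LF[9]=8
  step 5: row=8, L[8]='k', prepend. Next row=LF[8]=7
  step 6: row=7, L[7]='k', prepend. Next row=LF[7]=6
  step 7: row=6, L[6]='h', prepend. Next row=LF[6]=2
  step 8: row=2, L[2]='k', prepend. Next row=LF[2]=4
  step 9: row=4, L[4]='k', prepend. Next row=LF[4]=5
  step 10: row=5, L[5]='j', prepend. Next row=LF[5]=3
  step 11: row=3, L[3]='n', prepend. Next row=LF[3]=13
  step 12: row=13, L[13]='l', prepend. Next row=LF[13]=11
  step 13: row=11, L[11]='l', prepend. Next row=LF[11]=10
  step 14: row=10, L[10]='n', prepend. Next row=LF[10]=14
  step 15: row=14, L[14]='m', prepend. Next row=LF[14]=12
Reversed output: mnllnjkkhkkklh$

Answer: mnllnjkkhkkklh$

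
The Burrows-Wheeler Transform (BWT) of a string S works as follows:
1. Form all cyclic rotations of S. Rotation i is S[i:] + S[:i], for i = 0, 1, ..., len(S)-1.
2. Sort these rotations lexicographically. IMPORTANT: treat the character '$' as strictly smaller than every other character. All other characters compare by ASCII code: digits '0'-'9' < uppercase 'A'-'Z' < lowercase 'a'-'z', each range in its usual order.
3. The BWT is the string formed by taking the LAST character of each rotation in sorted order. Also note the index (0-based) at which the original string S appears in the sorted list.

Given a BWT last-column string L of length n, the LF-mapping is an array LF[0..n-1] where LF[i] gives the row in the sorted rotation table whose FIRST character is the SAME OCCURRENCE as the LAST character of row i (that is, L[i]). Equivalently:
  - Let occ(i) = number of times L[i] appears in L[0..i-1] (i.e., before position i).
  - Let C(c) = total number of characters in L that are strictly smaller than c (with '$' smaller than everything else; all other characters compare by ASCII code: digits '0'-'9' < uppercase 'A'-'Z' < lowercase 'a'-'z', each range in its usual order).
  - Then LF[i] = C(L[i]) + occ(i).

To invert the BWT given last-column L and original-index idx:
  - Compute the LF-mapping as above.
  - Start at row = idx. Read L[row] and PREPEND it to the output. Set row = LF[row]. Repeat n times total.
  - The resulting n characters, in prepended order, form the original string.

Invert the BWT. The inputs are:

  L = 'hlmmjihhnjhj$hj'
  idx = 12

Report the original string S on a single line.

Answer: mhihmhjhjnjjlh$

Derivation:
LF mapping: 1 11 12 13 7 6 2 3 14 8 4 9 0 5 10
Walk LF starting at row 12, prepending L[row]:
  step 1: row=12, L[12]='$', prepend. Next row=LF[12]=0
  step 2: row=0, L[0]='h', prepend. Next row=LF[0]=1
  step 3: row=1, L[1]='l', prepend. Next row=LF[1]=11
  step 4: row=11, L[11]='j', prepend. Next row=LF[11]=9
  step 5: row=9, L[9]='j', prepend. Next row=LF[9]=8
  step 6: row=8, L[8]='n', prepend. Next row=LF[8]=14
  step 7: row=14, L[14]='j', prepend. Next row=LF[14]=10
  step 8: row=10, L[10]='h', prepend. Next row=LF[10]=4
  step 9: row=4, L[4]='j', prepend. Next row=LF[4]=7
  step 10: row=7, L[7]='h', prepend. Next row=LF[7]=3
  step 11: row=3, L[3]='m', prepend. Next row=LF[3]=13
  step 12: row=13, L[13]='h', prepend. Next row=LF[13]=5
  step 13: row=5, L[5]='i', prepend. Next row=LF[5]=6
  step 14: row=6, L[6]='h', prepend. Next row=LF[6]=2
  step 15: row=2, L[2]='m', prepend. Next row=LF[2]=12
Reversed output: mhihmhjhjnjjlh$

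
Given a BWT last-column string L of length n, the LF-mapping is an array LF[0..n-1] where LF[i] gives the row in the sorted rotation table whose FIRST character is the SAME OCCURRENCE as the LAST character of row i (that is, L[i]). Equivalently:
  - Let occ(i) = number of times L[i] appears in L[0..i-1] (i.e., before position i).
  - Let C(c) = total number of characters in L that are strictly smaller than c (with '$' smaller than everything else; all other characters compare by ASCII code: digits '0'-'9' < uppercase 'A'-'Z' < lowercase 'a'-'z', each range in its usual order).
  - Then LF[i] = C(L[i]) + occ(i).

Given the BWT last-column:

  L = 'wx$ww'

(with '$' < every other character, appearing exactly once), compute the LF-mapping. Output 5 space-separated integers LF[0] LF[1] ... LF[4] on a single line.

Answer: 1 4 0 2 3

Derivation:
Char counts: '$':1, 'w':3, 'x':1
C (first-col start): C('$')=0, C('w')=1, C('x')=4
L[0]='w': occ=0, LF[0]=C('w')+0=1+0=1
L[1]='x': occ=0, LF[1]=C('x')+0=4+0=4
L[2]='$': occ=0, LF[2]=C('$')+0=0+0=0
L[3]='w': occ=1, LF[3]=C('w')+1=1+1=2
L[4]='w': occ=2, LF[4]=C('w')+2=1+2=3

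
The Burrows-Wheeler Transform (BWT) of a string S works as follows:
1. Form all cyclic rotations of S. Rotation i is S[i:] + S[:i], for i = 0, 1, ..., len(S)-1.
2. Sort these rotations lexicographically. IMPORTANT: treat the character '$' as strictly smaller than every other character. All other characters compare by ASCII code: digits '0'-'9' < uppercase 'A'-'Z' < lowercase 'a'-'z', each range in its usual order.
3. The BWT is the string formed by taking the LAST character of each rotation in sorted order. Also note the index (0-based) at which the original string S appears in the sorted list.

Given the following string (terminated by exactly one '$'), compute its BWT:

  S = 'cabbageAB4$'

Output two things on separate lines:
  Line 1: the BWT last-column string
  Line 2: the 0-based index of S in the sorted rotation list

All 11 rotations (rotation i = S[i:]+S[:i]):
  rot[0] = cabbageAB4$
  rot[1] = abbageAB4$c
  rot[2] = bbageAB4$ca
  rot[3] = bageAB4$cab
  rot[4] = ageAB4$cabb
  rot[5] = geAB4$cabba
  rot[6] = eAB4$cabbag
  rot[7] = AB4$cabbage
  rot[8] = B4$cabbageA
  rot[9] = 4$cabbageAB
  rot[10] = $cabbageAB4
Sorted (with $ < everything):
  sorted[0] = $cabbageAB4  (last char: '4')
  sorted[1] = 4$cabbageAB  (last char: 'B')
  sorted[2] = AB4$cabbage  (last char: 'e')
  sorted[3] = B4$cabbageA  (last char: 'A')
  sorted[4] = abbageAB4$c  (last char: 'c')
  sorted[5] = ageAB4$cabb  (last char: 'b')
  sorted[6] = bageAB4$cab  (last char: 'b')
  sorted[7] = bbageAB4$ca  (last char: 'a')
  sorted[8] = cabbageAB4$  (last char: '$')
  sorted[9] = eAB4$cabbag  (last char: 'g')
  sorted[10] = geAB4$cabba  (last char: 'a')
Last column: 4BeAcbba$ga
Original string S is at sorted index 8

Answer: 4BeAcbba$ga
8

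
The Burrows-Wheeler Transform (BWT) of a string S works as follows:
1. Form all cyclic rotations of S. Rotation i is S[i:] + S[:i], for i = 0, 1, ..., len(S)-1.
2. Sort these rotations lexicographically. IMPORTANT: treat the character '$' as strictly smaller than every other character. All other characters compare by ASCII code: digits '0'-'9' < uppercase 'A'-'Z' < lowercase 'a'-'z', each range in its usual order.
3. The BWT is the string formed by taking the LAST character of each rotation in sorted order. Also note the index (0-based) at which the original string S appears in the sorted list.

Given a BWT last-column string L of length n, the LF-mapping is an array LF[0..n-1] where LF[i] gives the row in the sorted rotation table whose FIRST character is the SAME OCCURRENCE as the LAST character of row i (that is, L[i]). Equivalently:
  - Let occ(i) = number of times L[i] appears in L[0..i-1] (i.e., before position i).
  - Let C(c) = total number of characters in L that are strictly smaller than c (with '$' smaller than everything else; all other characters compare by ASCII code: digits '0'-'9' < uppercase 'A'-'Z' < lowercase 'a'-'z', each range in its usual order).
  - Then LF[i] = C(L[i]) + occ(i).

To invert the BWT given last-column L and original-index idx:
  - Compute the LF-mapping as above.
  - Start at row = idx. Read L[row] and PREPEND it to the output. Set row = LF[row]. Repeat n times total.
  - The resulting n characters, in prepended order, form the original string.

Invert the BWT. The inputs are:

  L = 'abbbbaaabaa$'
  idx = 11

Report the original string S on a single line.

LF mapping: 1 7 8 9 10 2 3 4 11 5 6 0
Walk LF starting at row 11, prepending L[row]:
  step 1: row=11, L[11]='$', prepend. Next row=LF[11]=0
  step 2: row=0, L[0]='a', prepend. Next row=LF[0]=1
  step 3: row=1, L[1]='b', prepend. Next row=LF[1]=7
  step 4: row=7, L[7]='a', prepend. Next row=LF[7]=4
  step 5: row=4, L[4]='b', prepend. Next row=LF[4]=10
  step 6: row=10, L[10]='a', prepend. Next row=LF[10]=6
  step 7: row=6, L[6]='a', prepend. Next row=LF[6]=3
  step 8: row=3, L[3]='b', prepend. Next row=LF[3]=9
  step 9: row=9, L[9]='a', prepend. Next row=LF[9]=5
  step 10: row=5, L[5]='a', prepend. Next row=LF[5]=2
  step 11: row=2, L[2]='b', prepend. Next row=LF[2]=8
  step 12: row=8, L[8]='b', prepend. Next row=LF[8]=11
Reversed output: bbaabaababa$

Answer: bbaabaababa$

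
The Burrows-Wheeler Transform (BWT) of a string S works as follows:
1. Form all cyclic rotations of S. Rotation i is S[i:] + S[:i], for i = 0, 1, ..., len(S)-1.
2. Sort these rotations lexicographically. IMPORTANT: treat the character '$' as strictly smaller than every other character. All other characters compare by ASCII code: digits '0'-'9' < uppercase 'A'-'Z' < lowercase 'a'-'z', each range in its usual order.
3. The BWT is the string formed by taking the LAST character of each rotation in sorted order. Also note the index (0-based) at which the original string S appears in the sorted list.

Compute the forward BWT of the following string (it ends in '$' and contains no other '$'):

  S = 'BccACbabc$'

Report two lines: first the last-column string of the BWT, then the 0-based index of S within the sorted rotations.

All 10 rotations (rotation i = S[i:]+S[:i]):
  rot[0] = BccACbabc$
  rot[1] = ccACbabc$B
  rot[2] = cACbabc$Bc
  rot[3] = ACbabc$Bcc
  rot[4] = Cbabc$BccA
  rot[5] = babc$BccAC
  rot[6] = abc$BccACb
  rot[7] = bc$BccACba
  rot[8] = c$BccACbab
  rot[9] = $BccACbabc
Sorted (with $ < everything):
  sorted[0] = $BccACbabc  (last char: 'c')
  sorted[1] = ACbabc$Bcc  (last char: 'c')
  sorted[2] = BccACbabc$  (last char: '$')
  sorted[3] = Cbabc$BccA  (last char: 'A')
  sorted[4] = abc$BccACb  (last char: 'b')
  sorted[5] = babc$BccAC  (last char: 'C')
  sorted[6] = bc$BccACba  (last char: 'a')
  sorted[7] = c$BccACbab  (last char: 'b')
  sorted[8] = cACbabc$Bc  (last char: 'c')
  sorted[9] = ccACbabc$B  (last char: 'B')
Last column: cc$AbCabcB
Original string S is at sorted index 2

Answer: cc$AbCabcB
2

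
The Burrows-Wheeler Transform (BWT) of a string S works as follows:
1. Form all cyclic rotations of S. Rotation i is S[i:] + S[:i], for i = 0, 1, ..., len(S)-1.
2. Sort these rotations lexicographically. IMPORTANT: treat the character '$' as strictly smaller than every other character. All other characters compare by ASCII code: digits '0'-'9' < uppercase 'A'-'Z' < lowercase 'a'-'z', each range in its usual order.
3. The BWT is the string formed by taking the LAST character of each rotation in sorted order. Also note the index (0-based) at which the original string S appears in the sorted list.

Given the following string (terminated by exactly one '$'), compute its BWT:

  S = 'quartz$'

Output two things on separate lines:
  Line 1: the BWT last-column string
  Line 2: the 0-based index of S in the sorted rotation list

Answer: zu$arqt
2

Derivation:
All 7 rotations (rotation i = S[i:]+S[:i]):
  rot[0] = quartz$
  rot[1] = uartz$q
  rot[2] = artz$qu
  rot[3] = rtz$qua
  rot[4] = tz$quar
  rot[5] = z$quart
  rot[6] = $quartz
Sorted (with $ < everything):
  sorted[0] = $quartz  (last char: 'z')
  sorted[1] = artz$qu  (last char: 'u')
  sorted[2] = quartz$  (last char: '$')
  sorted[3] = rtz$qua  (last char: 'a')
  sorted[4] = tz$quar  (last char: 'r')
  sorted[5] = uartz$q  (last char: 'q')
  sorted[6] = z$quart  (last char: 't')
Last column: zu$arqt
Original string S is at sorted index 2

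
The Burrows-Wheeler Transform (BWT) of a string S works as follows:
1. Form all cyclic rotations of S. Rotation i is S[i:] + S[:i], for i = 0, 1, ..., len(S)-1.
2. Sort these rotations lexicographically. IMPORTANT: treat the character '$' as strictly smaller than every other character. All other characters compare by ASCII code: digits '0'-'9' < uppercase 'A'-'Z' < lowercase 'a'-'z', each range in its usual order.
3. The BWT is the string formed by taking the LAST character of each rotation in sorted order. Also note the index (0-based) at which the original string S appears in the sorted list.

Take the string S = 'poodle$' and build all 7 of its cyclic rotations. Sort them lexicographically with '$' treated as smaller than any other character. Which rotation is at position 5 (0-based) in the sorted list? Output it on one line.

Answer: oodle$p

Derivation:
All 7 rotations (rotation i = S[i:]+S[:i]):
  rot[0] = poodle$
  rot[1] = oodle$p
  rot[2] = odle$po
  rot[3] = dle$poo
  rot[4] = le$pood
  rot[5] = e$poodl
  rot[6] = $poodle
Sorted (with $ < everything):
  sorted[0] = $poodle
  sorted[1] = dle$poo
  sorted[2] = e$poodl
  sorted[3] = le$pood
  sorted[4] = odle$po
  sorted[5] = oodle$p
  sorted[6] = poodle$
sorted[5] = oodle$p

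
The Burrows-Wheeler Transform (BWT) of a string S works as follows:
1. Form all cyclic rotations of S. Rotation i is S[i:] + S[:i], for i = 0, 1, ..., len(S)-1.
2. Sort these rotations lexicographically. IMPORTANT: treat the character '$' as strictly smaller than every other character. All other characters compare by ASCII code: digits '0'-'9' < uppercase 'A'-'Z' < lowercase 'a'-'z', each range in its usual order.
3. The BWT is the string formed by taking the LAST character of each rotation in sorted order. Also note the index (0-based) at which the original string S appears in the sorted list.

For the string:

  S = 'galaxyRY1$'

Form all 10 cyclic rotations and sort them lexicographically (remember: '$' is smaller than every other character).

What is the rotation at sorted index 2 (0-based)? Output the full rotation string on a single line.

Answer: RY1$galaxy

Derivation:
All 10 rotations (rotation i = S[i:]+S[:i]):
  rot[0] = galaxyRY1$
  rot[1] = alaxyRY1$g
  rot[2] = laxyRY1$ga
  rot[3] = axyRY1$gal
  rot[4] = xyRY1$gala
  rot[5] = yRY1$galax
  rot[6] = RY1$galaxy
  rot[7] = Y1$galaxyR
  rot[8] = 1$galaxyRY
  rot[9] = $galaxyRY1
Sorted (with $ < everything):
  sorted[0] = $galaxyRY1
  sorted[1] = 1$galaxyRY
  sorted[2] = RY1$galaxy
  sorted[3] = Y1$galaxyR
  sorted[4] = alaxyRY1$g
  sorted[5] = axyRY1$gal
  sorted[6] = galaxyRY1$
  sorted[7] = laxyRY1$ga
  sorted[8] = xyRY1$gala
  sorted[9] = yRY1$galax
sorted[2] = RY1$galaxy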